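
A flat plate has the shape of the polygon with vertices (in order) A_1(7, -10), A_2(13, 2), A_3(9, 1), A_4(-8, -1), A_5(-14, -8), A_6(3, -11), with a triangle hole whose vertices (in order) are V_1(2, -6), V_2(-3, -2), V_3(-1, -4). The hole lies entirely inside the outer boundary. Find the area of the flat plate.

Outer boundary:
Apply the surveyor's formula: 2A = Σ (x_i·y_{i+1} − x_{i+1}·y_i), indices taken mod 6.
Σ = (144) + (-5) + (-1) + (50) + (178) + (47) = 413
Area = |Σ|/2 = 206.5.
Hole:
Σ = (-22) + (10) + (14) = 2
Area = |Σ|/2 = 1.
Net area = 206.5 − 1 = 205.5.

205.5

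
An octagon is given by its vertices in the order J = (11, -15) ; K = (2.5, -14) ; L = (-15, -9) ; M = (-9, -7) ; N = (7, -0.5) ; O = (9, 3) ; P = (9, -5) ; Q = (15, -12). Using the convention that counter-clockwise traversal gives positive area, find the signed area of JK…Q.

Apply Gauss's area formula: 2A = Σ (x_i·y_{i+1} − x_{i+1}·y_i), indices taken mod 8.
Σ = (-116.5) + (-232.5) + (24) + (53.5) + (25.5) + (-72) + (-33) + (-93) = -444
Signed area = Σ/2 = -222 (negative ⇒ clockwise traversal).

-222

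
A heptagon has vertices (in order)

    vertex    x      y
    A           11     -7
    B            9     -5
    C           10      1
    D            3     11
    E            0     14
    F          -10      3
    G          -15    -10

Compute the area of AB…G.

358

Σ = (8) + (59) + (107) + (42) + (140) + (145) + (215) = 716
Area = |Σ|/2 = 358.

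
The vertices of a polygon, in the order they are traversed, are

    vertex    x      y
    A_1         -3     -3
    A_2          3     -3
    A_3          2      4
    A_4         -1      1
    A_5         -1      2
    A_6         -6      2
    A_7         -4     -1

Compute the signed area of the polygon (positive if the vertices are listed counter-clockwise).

Σ = (18) + (18) + (6) + (-1) + (10) + (14) + (9) = 74
Signed area = Σ/2 = 37 (positive ⇒ counter-clockwise traversal).

37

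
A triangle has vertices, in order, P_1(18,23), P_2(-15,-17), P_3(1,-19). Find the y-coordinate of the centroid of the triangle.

-13/3

Apply the shoelace (surveyor's) formula. First the cross-terms c_i = x_i·y_{i+1} − x_{i+1}·y_i:
  39, 302, 365  ⇒  2A = 706, A = 353.
Then Σ (y_i + y_{i+1})·c_i = -9178, so ȳ = -9178 / (6·353) = -13/3.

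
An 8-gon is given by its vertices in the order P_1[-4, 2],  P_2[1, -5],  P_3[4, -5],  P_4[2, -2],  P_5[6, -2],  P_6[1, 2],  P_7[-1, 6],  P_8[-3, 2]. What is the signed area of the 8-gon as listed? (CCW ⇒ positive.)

Cross-terms: 18, 15, 2, 8, 14, 8, 16, 2  ⇒  Σ = 83
Signed area = Σ/2 = 41.5 (positive ⇒ counter-clockwise traversal).

41.5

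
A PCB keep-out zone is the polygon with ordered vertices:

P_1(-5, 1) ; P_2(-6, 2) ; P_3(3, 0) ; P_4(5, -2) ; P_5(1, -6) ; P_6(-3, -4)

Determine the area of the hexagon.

Apply the shoelace (surveyor's) formula: 2A = Σ (x_i·y_{i+1} − x_{i+1}·y_i), indices taken mod 6.
P_1→P_2: (-5)(2) − (-6)(1) = -4
P_2→P_3: (-6)(0) − (3)(2) = -6
P_3→P_4: (3)(-2) − (5)(0) = -6
P_4→P_5: (5)(-6) − (1)(-2) = -28
P_5→P_6: (1)(-4) − (-3)(-6) = -22
P_6→P_1: (-3)(1) − (-5)(-4) = -23
Σ = -89
Area = |Σ|/2 = 44.5.

44.5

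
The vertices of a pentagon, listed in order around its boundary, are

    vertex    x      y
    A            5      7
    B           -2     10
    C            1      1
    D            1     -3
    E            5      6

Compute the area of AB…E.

37

A→B: (5)(10) − (-2)(7) = 64
B→C: (-2)(1) − (1)(10) = -12
C→D: (1)(-3) − (1)(1) = -4
D→E: (1)(6) − (5)(-3) = 21
E→A: (5)(7) − (5)(6) = 5
Σ = 74
Area = |Σ|/2 = 37.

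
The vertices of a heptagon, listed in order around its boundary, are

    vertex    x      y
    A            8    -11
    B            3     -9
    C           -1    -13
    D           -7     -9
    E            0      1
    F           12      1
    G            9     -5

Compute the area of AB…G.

158

Apply the shoelace (surveyor's) formula: 2A = Σ (x_i·y_{i+1} − x_{i+1}·y_i), indices taken mod 7.
Σ = (-39) + (-48) + (-82) + (-7) + (-12) + (-69) + (-59) = -316
Area = |Σ|/2 = 158.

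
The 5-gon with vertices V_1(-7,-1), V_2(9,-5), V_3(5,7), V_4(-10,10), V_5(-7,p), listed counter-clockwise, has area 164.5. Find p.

0

The doubled signed area Σ (x_i y_{i+1} − x_{i+1} y_i) is linear in p.
With p=0 it equals 329; the coefficient of p is -3 (from the two edges through V_5).
So -3·p + 329 = 2·164.5 = 329 ⇒ p = 0.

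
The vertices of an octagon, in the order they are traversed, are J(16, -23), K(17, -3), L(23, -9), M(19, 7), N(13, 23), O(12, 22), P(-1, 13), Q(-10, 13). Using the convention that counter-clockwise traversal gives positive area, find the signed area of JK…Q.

632

Cross-terms: 343, -84, 332, 346, 10, 178, 117, 22  ⇒  Σ = 1264
Signed area = Σ/2 = 632 (positive ⇒ counter-clockwise traversal).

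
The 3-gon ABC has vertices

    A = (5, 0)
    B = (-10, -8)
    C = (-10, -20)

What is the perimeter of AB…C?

|AB| = √((-15)² + (-8)²) = √289 = 17
|BC| = √((0)² + (-12)²) = √144 = 12
|CA| = √((15)² + (20)²) = √625 = 25
Perimeter = 17 + 12 + 25 = 54.

54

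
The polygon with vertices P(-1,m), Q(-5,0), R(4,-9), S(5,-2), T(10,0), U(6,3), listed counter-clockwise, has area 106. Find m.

7

Write out the shoelace sum; only the two edges meeting at P involve m:
2·Area = [(6·m − (-1)·3) + ((-1)·0 − (-5)·m)] + 132
       = 11·m + 135 = 212
⇒ m = 7.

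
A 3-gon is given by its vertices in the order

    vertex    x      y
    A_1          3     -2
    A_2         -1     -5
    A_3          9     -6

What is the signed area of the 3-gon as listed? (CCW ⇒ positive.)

Apply the shoelace (surveyor's) formula: 2A = Σ (x_i·y_{i+1} − x_{i+1}·y_i), indices taken mod 3.
Cross-terms: -17, 51, 0  ⇒  Σ = 34
Signed area = Σ/2 = 17 (positive ⇒ counter-clockwise traversal).

17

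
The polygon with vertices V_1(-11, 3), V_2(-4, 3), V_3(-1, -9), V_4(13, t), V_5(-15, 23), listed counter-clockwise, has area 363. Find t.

6

Write out the shoelace sum; only the two edges meeting at V_4 involve t:
2·Area = [((-1)·t − 13·(-9)) + (13·23 − (-15)·t)] + 226
       = 14·t + 642 = 726
⇒ t = 6.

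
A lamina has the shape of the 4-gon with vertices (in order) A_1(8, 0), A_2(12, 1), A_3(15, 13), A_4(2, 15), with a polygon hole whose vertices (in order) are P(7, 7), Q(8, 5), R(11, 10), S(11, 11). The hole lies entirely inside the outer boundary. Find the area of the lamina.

Outer boundary:
Apply Gauss's area formula: 2A = Σ (x_i·y_{i+1} − x_{i+1}·y_i), indices taken mod 4.
Σ = (8) + (141) + (199) + (-120) = 228
Area = |Σ|/2 = 114.
Hole:
Apply the shoelace (surveyor's) formula: 2A = Σ (x_i·y_{i+1} − x_{i+1}·y_i), indices taken mod 4.
Cross-terms: -21, 25, 11, 0  ⇒  Σ = 15
Area = |Σ|/2 = 7.5.
Net area = 114 − 7.5 = 106.5.

106.5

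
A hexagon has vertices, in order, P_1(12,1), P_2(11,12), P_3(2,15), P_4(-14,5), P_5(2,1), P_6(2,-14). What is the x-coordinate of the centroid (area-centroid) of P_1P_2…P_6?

Apply the shoelace (surveyor's) formula. First the cross-terms c_i = x_i·y_{i+1} − x_{i+1}·y_i:
  133, 141, 220, -24, -30, 170  ⇒  2A = 610, A = 305.
Then Σ (x_i + x_{i+1})·c_i = 4800, so x̄ = 4800 / (6·305) = 160/61.

160/61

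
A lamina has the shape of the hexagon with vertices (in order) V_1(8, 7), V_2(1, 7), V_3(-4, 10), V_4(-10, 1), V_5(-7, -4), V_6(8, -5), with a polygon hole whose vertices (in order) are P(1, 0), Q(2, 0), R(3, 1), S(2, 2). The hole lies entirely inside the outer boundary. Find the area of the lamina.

194.5

Outer boundary:
Apply Gauss's area formula: 2A = Σ (x_i·y_{i+1} − x_{i+1}·y_i), indices taken mod 6.
Σ = (49) + (38) + (96) + (47) + (67) + (96) = 393
Area = |Σ|/2 = 196.5.
Hole:
Apply the surveyor's formula: 2A = Σ (x_i·y_{i+1} − x_{i+1}·y_i), indices taken mod 4.
Σ = (0) + (2) + (4) + (-2) = 4
Area = |Σ|/2 = 2.
Net area = 196.5 − 2 = 194.5.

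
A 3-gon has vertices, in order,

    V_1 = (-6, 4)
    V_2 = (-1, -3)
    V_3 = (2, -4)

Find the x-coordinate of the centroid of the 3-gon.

-5/3

Apply Gauss's area formula. First the cross-terms c_i = x_i·y_{i+1} − x_{i+1}·y_i:
  22, 10, -16  ⇒  2A = 16, A = 8.
Then Σ (x_i + x_{i+1})·c_i = -80, so x̄ = -80 / (6·8) = -5/3.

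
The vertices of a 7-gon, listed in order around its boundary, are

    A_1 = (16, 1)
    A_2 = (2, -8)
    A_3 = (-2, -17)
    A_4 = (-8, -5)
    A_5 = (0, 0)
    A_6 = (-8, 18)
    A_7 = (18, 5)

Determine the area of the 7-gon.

366

Apply the shoelace (surveyor's) formula: 2A = Σ (x_i·y_{i+1} − x_{i+1}·y_i), indices taken mod 7.
Σ = (-130) + (-50) + (-126) + (0) + (0) + (-364) + (-62) = -732
Area = |Σ|/2 = 366.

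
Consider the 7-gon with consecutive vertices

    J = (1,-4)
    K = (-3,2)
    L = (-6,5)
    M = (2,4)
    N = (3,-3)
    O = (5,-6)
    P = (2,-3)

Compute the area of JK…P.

Apply the surveyor's formula: 2A = Σ (x_i·y_{i+1} − x_{i+1}·y_i), indices taken mod 7.
Σ = (-10) + (-3) + (-34) + (-18) + (-3) + (-3) + (-5) = -76
Area = |Σ|/2 = 38.

38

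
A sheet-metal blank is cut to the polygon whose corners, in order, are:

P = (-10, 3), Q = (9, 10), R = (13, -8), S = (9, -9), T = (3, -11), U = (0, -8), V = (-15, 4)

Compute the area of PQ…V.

297.5

Apply Gauss's area formula: 2A = Σ (x_i·y_{i+1} − x_{i+1}·y_i), indices taken mod 7.
Cross-terms: -127, -202, -45, -72, -24, -120, -5  ⇒  Σ = -595
Area = |Σ|/2 = 297.5.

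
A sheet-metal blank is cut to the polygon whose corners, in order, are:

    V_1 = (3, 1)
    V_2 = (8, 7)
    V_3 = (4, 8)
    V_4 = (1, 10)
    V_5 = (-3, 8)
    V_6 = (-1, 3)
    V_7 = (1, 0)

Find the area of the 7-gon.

58

Apply the shoelace formula: 2A = Σ (x_i·y_{i+1} − x_{i+1}·y_i), indices taken mod 7.
Σ = (13) + (36) + (32) + (38) + (-1) + (-3) + (1) = 116
Area = |Σ|/2 = 58.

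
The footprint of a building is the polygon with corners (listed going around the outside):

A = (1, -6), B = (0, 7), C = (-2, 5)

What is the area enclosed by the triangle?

14

Σ = (7) + (14) + (7) = 28
Area = |Σ|/2 = 14.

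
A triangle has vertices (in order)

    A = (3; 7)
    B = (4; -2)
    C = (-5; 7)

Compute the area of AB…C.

36

Cross-terms: -34, 18, -56  ⇒  Σ = -72
Area = |Σ|/2 = 36.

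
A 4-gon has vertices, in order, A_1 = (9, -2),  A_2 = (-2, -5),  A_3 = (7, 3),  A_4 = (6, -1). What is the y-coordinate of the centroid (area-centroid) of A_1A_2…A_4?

-61/36

Apply Gauss's area formula. First the cross-terms c_i = x_i·y_{i+1} − x_{i+1}·y_i:
  -49, 29, -25, -3  ⇒  2A = -48, A = -24.
Then Σ (y_i + y_{i+1})·c_i = 244, so ȳ = 244 / (6·(-24)) = -61/36.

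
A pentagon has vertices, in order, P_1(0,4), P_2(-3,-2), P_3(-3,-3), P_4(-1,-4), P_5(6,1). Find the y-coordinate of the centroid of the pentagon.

-1/71

Apply the surveyor's formula. First the cross-terms c_i = x_i·y_{i+1} − x_{i+1}·y_i:
  12, 3, 9, 23, 24  ⇒  2A = 71, A = 35.5.
Then Σ (y_i + y_{i+1})·c_i = -3, so ȳ = -3 / (6·35.5) = -1/71.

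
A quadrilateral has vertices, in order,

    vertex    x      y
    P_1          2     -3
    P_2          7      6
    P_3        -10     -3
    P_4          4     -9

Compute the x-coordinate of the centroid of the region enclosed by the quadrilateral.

-11/15

Apply the surveyor's formula. First the cross-terms c_i = x_i·y_{i+1} − x_{i+1}·y_i:
  33, 39, 102, 6  ⇒  2A = 180, A = 90.
Then Σ (x_i + x_{i+1})·c_i = -396, so x̄ = -396 / (6·90) = -11/15.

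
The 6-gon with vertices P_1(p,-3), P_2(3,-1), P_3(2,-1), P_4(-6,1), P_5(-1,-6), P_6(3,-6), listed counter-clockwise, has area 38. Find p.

4

The doubled signed area Σ (x_i y_{i+1} − x_{i+1} y_i) is linear in p.
With p=0 it equals 56; the coefficient of p is 5 (from the two edges through P_1).
So 5·p + 56 = 2·38 = 76 ⇒ p = 4.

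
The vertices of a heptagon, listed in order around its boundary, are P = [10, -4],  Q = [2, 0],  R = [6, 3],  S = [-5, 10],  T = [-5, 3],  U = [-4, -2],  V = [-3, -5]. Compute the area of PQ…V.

111

Σ = (8) + (6) + (75) + (35) + (22) + (14) + (62) = 222
Area = |Σ|/2 = 111.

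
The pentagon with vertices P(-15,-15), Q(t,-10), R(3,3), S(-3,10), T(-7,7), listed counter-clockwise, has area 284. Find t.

The doubled signed area Σ (x_i y_{i+1} − x_{i+1} y_i) is linear in t.
With t=0 it equals 478; the coefficient of t is 18 (from the two edges through Q).
So 18·t + 478 = 2·284 = 568 ⇒ t = 5.

5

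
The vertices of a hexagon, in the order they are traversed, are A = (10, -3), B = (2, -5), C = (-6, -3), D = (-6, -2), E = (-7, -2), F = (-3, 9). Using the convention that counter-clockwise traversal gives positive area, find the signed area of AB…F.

Apply the surveyor's formula: 2A = Σ (x_i·y_{i+1} − x_{i+1}·y_i), indices taken mod 6.
Σ = (-44) + (-36) + (-6) + (-2) + (-69) + (-81) = -238
Signed area = Σ/2 = -119 (negative ⇒ clockwise traversal).

-119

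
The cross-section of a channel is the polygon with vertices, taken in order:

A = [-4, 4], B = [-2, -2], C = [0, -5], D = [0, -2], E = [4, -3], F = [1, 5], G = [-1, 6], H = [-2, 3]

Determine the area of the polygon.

Apply the shoelace (surveyor's) formula: 2A = Σ (x_i·y_{i+1} − x_{i+1}·y_i), indices taken mod 8.
Σ = (16) + (10) + (0) + (8) + (23) + (11) + (9) + (4) = 81
Area = |Σ|/2 = 40.5.

40.5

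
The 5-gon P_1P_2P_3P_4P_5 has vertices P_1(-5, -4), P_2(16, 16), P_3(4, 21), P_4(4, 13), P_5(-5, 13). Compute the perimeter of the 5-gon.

|P_1P_2| = √((21)² + (20)²) = √841 = 29
|P_2P_3| = √((-12)² + (5)²) = √169 = 13
|P_3P_4| = √((0)² + (-8)²) = √64 = 8
|P_4P_5| = √((-9)² + (0)²) = √81 = 9
|P_5P_1| = √((0)² + (-17)²) = √289 = 17
Perimeter = 29 + 13 + 8 + 9 + 17 = 76.

76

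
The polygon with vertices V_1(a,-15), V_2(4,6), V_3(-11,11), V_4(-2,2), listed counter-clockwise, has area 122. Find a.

Write out the shoelace sum; only the two edges meeting at V_1 involve a:
2·Area = [((-2)·(-15) − a·2) + (a·6 − 4·(-15))] + 110
       = 4·a + 200 = 244
⇒ a = 11.

11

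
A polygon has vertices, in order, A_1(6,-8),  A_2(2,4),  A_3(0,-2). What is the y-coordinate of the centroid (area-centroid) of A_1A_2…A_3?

-2

Apply the surveyor's formula. First the cross-terms c_i = x_i·y_{i+1} − x_{i+1}·y_i:
  40, -4, 12  ⇒  2A = 48, A = 24.
Then Σ (y_i + y_{i+1})·c_i = -288, so ȳ = -288 / (6·24) = -2.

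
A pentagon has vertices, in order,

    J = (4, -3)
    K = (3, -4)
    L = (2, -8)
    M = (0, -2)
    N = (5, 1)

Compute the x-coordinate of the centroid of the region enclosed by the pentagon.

43/18

Apply the shoelace formula. First the cross-terms c_i = x_i·y_{i+1} − x_{i+1}·y_i:
  -7, -16, -4, 10, -19  ⇒  2A = -36, A = -18.
Then Σ (x_i + x_{i+1})·c_i = -258, so x̄ = -258 / (6·(-18)) = 43/18.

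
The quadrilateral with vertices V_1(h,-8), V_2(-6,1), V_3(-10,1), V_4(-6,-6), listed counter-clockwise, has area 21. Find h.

Write out the shoelace sum; only the two edges meeting at V_1 involve h:
2·Area = [((-6)·(-8) − h·(-6)) + (h·1 − (-6)·(-8))] + 70
       = 7·h + 70 = 42
⇒ h = -4.

-4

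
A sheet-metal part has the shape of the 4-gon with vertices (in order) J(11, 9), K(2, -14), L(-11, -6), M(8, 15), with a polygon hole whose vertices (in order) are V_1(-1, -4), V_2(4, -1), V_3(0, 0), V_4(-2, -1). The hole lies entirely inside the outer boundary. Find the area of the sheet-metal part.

262

Outer boundary:
Cross-terms: -172, -166, -117, -93  ⇒  Σ = -548
Area = |Σ|/2 = 274.
Hole:
Apply the surveyor's formula: 2A = Σ (x_i·y_{i+1} − x_{i+1}·y_i), indices taken mod 4.
Cross-terms: 17, 0, 0, 7  ⇒  Σ = 24
Area = |Σ|/2 = 12.
Net area = 274 − 12 = 262.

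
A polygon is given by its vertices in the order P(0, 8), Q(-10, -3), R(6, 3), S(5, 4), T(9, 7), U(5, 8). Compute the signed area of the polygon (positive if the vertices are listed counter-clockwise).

76.5

Apply Gauss's area formula: 2A = Σ (x_i·y_{i+1} − x_{i+1}·y_i), indices taken mod 6.
Σ = (80) + (-12) + (9) + (-1) + (37) + (40) = 153
Signed area = Σ/2 = 76.5 (positive ⇒ counter-clockwise traversal).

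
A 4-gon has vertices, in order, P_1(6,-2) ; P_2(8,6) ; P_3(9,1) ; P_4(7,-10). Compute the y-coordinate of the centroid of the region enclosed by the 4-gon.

Apply Gauss's area formula. First the cross-terms c_i = x_i·y_{i+1} − x_{i+1}·y_i:
  52, -46, -97, 46  ⇒  2A = -45, A = -22.5.
Then Σ (y_i + y_{i+1})·c_i = 207, so ȳ = 207 / (6·(-22.5)) = -23/15.

-23/15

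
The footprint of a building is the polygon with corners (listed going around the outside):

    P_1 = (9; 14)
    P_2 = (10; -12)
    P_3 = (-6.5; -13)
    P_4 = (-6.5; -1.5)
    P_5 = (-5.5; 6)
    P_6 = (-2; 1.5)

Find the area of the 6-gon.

Apply the surveyor's formula: 2A = Σ (x_i·y_{i+1} − x_{i+1}·y_i), indices taken mod 6.
Σ = (-248) + (-208) + (-74.75) + (-47.25) + (3.75) + (-41.5) = -615.75
Area = |Σ|/2 = 307.875.

307.875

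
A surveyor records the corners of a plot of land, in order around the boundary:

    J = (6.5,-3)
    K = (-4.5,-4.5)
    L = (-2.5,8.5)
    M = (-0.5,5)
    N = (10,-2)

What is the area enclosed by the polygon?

Apply Gauss's area formula: 2A = Σ (x_i·y_{i+1} − x_{i+1}·y_i), indices taken mod 5.
Σ = (-42.75) + (-49.5) + (-8.25) + (-49) + (-17) = -166.5
Area = |Σ|/2 = 83.25.

83.25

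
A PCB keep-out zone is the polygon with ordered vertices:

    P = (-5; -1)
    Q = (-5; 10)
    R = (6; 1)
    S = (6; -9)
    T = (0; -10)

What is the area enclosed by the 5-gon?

Cross-terms: -55, -65, -60, -60, -50  ⇒  Σ = -290
Area = |Σ|/2 = 145.

145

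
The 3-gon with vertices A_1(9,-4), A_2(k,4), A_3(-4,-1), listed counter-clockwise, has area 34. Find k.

-3

Write out the shoelace sum; only the two edges meeting at A_2 involve k:
2·Area = [(9·4 − k·(-4)) + (k·(-1) − (-4)·4)] + 25
       = 3·k + 77 = 68
⇒ k = -3.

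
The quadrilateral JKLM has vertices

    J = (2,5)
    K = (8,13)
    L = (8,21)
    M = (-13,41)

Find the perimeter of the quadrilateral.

|JK| = √((6)² + (8)²) = √100 = 10
|KL| = √((0)² + (8)²) = √64 = 8
|LM| = √((-21)² + (20)²) = √841 = 29
|MJ| = √((15)² + (-36)²) = √1521 = 39
Perimeter = 10 + 8 + 29 + 39 = 86.

86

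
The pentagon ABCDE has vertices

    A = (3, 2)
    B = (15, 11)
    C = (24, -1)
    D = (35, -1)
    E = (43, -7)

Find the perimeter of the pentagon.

|AB| = √((12)² + (9)²) = √225 = 15
|BC| = √((9)² + (-12)²) = √225 = 15
|CD| = √((11)² + (0)²) = √121 = 11
|DE| = √((8)² + (-6)²) = √100 = 10
|EA| = √((-40)² + (9)²) = √1681 = 41
Perimeter = 15 + 15 + 11 + 10 + 41 = 92.

92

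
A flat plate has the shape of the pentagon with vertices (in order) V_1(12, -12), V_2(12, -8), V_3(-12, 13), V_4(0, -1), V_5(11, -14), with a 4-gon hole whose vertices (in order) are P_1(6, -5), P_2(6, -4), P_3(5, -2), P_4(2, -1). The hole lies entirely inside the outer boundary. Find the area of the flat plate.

79

Outer boundary:
Apply the shoelace formula: 2A = Σ (x_i·y_{i+1} − x_{i+1}·y_i), indices taken mod 5.
V_1→V_2: (12)(-8) − (12)(-12) = 48
V_2→V_3: (12)(13) − (-12)(-8) = 60
V_3→V_4: (-12)(-1) − (0)(13) = 12
V_4→V_5: (0)(-14) − (11)(-1) = 11
V_5→V_1: (11)(-12) − (12)(-14) = 36
Σ = 167
Area = |Σ|/2 = 83.5.
Hole:
Σ = (6) + (8) + (-1) + (-4) = 9
Area = |Σ|/2 = 4.5.
Net area = 83.5 − 4.5 = 79.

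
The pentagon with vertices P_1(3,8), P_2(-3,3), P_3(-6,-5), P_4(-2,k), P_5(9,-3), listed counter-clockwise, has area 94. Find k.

The doubled signed area Σ (x_i y_{i+1} − x_{i+1} y_i) is linear in k.
With k=0 it equals 143; the coefficient of k is -15 (from the two edges through P_4).
So -15·k + 143 = 2·94 = 188 ⇒ k = -3.

-3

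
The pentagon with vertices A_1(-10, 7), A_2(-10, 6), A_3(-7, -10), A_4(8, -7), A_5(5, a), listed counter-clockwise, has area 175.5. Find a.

The doubled signed area Σ (x_i y_{i+1} − x_{i+1} y_i) is linear in a.
With a=0 it equals 351; the coefficient of a is 18 (from the two edges through A_5).
So 18·a + 351 = 2·175.5 = 351 ⇒ a = 0.

0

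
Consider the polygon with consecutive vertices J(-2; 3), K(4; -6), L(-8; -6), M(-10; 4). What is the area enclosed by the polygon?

Cross-terms: 0, -72, -92, -22  ⇒  Σ = -186
Area = |Σ|/2 = 93.

93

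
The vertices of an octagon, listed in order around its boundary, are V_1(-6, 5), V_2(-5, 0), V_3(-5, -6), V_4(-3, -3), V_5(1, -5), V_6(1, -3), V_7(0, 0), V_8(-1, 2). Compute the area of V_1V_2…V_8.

V_1→V_2: (-6)(0) − (-5)(5) = 25
V_2→V_3: (-5)(-6) − (-5)(0) = 30
V_3→V_4: (-5)(-3) − (-3)(-6) = -3
V_4→V_5: (-3)(-5) − (1)(-3) = 18
V_5→V_6: (1)(-3) − (1)(-5) = 2
V_6→V_7: (1)(0) − (0)(-3) = 0
V_7→V_8: (0)(2) − (-1)(0) = 0
V_8→V_1: (-1)(5) − (-6)(2) = 7
Σ = 79
Area = |Σ|/2 = 39.5.

39.5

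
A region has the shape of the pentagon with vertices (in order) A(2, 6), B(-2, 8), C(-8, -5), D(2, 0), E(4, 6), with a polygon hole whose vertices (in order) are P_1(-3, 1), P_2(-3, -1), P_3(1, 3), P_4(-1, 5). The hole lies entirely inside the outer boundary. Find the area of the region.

Outer boundary:
A→B: (2)(8) − (-2)(6) = 28
B→C: (-2)(-5) − (-8)(8) = 74
C→D: (-8)(0) − (2)(-5) = 10
D→E: (2)(6) − (4)(0) = 12
E→A: (4)(6) − (2)(6) = 12
Σ = 136
Area = |Σ|/2 = 68.
Hole:
Apply Gauss's area formula: 2A = Σ (x_i·y_{i+1} − x_{i+1}·y_i), indices taken mod 4.
Cross-terms: 6, -8, 8, 14  ⇒  Σ = 20
Area = |Σ|/2 = 10.
Net area = 68 − 10 = 58.

58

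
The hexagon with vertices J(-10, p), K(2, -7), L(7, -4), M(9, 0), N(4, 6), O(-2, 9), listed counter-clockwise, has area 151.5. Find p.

9

The doubled signed area Σ (x_i y_{i+1} − x_{i+1} y_i) is linear in p.
With p=0 it equals 339; the coefficient of p is -4 (from the two edges through J).
So -4·p + 339 = 2·151.5 = 303 ⇒ p = 9.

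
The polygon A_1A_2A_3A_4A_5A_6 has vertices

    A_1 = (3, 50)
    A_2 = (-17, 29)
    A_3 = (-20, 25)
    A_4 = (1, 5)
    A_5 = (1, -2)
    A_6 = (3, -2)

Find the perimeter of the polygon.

|A_1A_2| = √((-20)² + (-21)²) = √841 = 29
|A_2A_3| = √((-3)² + (-4)²) = √25 = 5
|A_3A_4| = √((21)² + (-20)²) = √841 = 29
|A_4A_5| = √((0)² + (-7)²) = √49 = 7
|A_5A_6| = √((2)² + (0)²) = √4 = 2
|A_6A_1| = √((0)² + (52)²) = √2704 = 52
Perimeter = 29 + 5 + 29 + 7 + 2 + 52 = 124.

124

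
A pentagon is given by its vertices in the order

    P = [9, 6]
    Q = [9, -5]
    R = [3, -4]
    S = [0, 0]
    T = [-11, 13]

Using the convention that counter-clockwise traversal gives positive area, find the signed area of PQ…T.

-151.5

Apply Gauss's area formula: 2A = Σ (x_i·y_{i+1} − x_{i+1}·y_i), indices taken mod 5.
P→Q: (9)(-5) − (9)(6) = -99
Q→R: (9)(-4) − (3)(-5) = -21
R→S: (3)(0) − (0)(-4) = 0
S→T: (0)(13) − (-11)(0) = 0
T→P: (-11)(6) − (9)(13) = -183
Σ = -303
Signed area = Σ/2 = -151.5 (negative ⇒ clockwise traversal).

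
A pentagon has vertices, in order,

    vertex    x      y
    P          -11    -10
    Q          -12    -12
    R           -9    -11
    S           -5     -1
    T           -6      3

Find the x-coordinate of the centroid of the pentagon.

-743/93

Apply the shoelace (surveyor's) formula. First the cross-terms c_i = x_i·y_{i+1} − x_{i+1}·y_i:
  12, 24, -46, -21, 93  ⇒  2A = 62, A = 31.
Then Σ (x_i + x_{i+1})·c_i = -1486, so x̄ = -1486 / (6·31) = -743/93.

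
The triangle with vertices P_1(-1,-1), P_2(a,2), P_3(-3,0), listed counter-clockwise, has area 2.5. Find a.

The doubled signed area Σ (x_i y_{i+1} − x_{i+1} y_i) is linear in a.
With a=0 it equals 7; the coefficient of a is 1 (from the two edges through P_2).
So 1·a + 7 = 2·2.5 = 5 ⇒ a = -2.

-2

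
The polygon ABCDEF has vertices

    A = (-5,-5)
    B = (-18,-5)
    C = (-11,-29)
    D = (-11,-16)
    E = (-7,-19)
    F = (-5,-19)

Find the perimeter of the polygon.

72

|AB| = √((-13)² + (0)²) = √169 = 13
|BC| = √((7)² + (-24)²) = √625 = 25
|CD| = √((0)² + (13)²) = √169 = 13
|DE| = √((4)² + (-3)²) = √25 = 5
|EF| = √((2)² + (0)²) = √4 = 2
|FA| = √((0)² + (14)²) = √196 = 14
Perimeter = 13 + 25 + 13 + 5 + 2 + 14 = 72.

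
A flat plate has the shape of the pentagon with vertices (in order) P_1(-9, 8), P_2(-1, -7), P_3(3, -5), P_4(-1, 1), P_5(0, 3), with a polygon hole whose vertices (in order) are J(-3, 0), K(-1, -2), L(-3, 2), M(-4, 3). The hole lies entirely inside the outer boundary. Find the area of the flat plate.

56.5

Outer boundary:
Σ = (71) + (26) + (-2) + (-3) + (27) = 119
Area = |Σ|/2 = 59.5.
Hole:
Cross-terms: 6, -8, -1, 9  ⇒  Σ = 6
Area = |Σ|/2 = 3.
Net area = 59.5 − 3 = 56.5.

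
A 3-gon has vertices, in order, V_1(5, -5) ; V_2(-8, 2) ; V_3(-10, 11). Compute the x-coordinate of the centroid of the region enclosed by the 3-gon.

Apply the shoelace formula. First the cross-terms c_i = x_i·y_{i+1} − x_{i+1}·y_i:
  -30, -68, -5  ⇒  2A = -103, A = -51.5.
Then Σ (x_i + x_{i+1})·c_i = 1339, so x̄ = 1339 / (6·(-51.5)) = -13/3.

-13/3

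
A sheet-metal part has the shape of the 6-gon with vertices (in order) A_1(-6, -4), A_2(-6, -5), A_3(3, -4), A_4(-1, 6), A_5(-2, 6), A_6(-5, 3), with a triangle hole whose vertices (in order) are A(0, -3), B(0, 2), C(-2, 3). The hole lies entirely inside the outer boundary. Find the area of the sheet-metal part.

58.5

Outer boundary:
Cross-terms: 6, 39, 14, 6, 24, 38  ⇒  Σ = 127
Area = |Σ|/2 = 63.5.
Hole:
Apply the shoelace (surveyor's) formula: 2A = Σ (x_i·y_{i+1} − x_{i+1}·y_i), indices taken mod 3.
Σ = (0) + (4) + (6) = 10
Area = |Σ|/2 = 5.
Net area = 63.5 − 5 = 58.5.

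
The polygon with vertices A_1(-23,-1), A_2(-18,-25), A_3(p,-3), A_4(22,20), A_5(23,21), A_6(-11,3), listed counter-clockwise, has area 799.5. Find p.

Write out the shoelace sum; only the two edges meeting at A_3 involve p:
2·Area = [((-18)·(-3) − p·(-25)) + (p·20 − 22·(-3))] + 939
       = 45·p + 1059 = 1599
⇒ p = 12.

12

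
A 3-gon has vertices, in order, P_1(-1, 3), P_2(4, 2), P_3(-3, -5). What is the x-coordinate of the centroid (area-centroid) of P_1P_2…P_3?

Apply Gauss's area formula. First the cross-terms c_i = x_i·y_{i+1} − x_{i+1}·y_i:
  -14, -14, -14  ⇒  2A = -42, A = -21.
Then Σ (x_i + x_{i+1})·c_i = 0, so x̄ = 0 / (6·(-21)) = 0.

0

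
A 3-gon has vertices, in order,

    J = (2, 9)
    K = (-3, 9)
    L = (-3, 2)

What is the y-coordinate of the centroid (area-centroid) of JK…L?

Apply the surveyor's formula. First the cross-terms c_i = x_i·y_{i+1} − x_{i+1}·y_i:
  45, 21, -31  ⇒  2A = 35, A = 17.5.
Then Σ (y_i + y_{i+1})·c_i = 700, so ȳ = 700 / (6·17.5) = 20/3.

20/3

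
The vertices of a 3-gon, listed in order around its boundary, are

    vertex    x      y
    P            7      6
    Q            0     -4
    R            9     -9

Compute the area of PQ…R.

Apply the shoelace (surveyor's) formula: 2A = Σ (x_i·y_{i+1} − x_{i+1}·y_i), indices taken mod 3.
Σ = (-28) + (36) + (117) = 125
Area = |Σ|/2 = 62.5.

62.5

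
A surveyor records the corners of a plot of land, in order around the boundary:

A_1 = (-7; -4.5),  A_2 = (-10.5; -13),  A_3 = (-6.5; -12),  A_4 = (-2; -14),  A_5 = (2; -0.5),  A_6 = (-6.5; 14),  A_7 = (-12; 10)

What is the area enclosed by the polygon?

216.5

Cross-terms: 43.75, 41.5, 67, 29, 24.75, 103, 124  ⇒  Σ = 433
Area = |Σ|/2 = 216.5.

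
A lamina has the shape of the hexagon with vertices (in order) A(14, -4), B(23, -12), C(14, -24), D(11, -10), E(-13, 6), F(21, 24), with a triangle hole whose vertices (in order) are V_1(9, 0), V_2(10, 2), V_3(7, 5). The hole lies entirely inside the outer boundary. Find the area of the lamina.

624.5

Outer boundary:
Σ = (-76) + (-384) + (124) + (-64) + (-438) + (-420) = -1258
Area = |Σ|/2 = 629.
Hole:
Apply the surveyor's formula: 2A = Σ (x_i·y_{i+1} − x_{i+1}·y_i), indices taken mod 3.
Σ = (18) + (36) + (-45) = 9
Area = |Σ|/2 = 4.5.
Net area = 629 − 4.5 = 624.5.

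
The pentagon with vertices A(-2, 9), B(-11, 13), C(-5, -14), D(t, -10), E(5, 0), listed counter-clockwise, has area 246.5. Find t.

4

The doubled signed area Σ (x_i y_{i+1} − x_{i+1} y_i) is linear in t.
With t=0 it equals 437; the coefficient of t is 14 (from the two edges through D).
So 14·t + 437 = 2·246.5 = 493 ⇒ t = 4.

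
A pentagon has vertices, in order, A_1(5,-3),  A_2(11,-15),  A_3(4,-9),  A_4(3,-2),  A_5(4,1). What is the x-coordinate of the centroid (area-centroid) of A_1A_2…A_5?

100/17

Apply the shoelace (surveyor's) formula. First the cross-terms c_i = x_i·y_{i+1} − x_{i+1}·y_i:
  -42, -39, 19, 11, -17  ⇒  2A = -68, A = -34.
Then Σ (x_i + x_{i+1})·c_i = -1200, so x̄ = -1200 / (6·(-34)) = 100/17.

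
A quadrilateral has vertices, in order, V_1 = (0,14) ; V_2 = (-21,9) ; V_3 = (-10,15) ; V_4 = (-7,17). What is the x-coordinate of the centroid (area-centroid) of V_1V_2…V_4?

-432/47

Apply the surveyor's formula. First the cross-terms c_i = x_i·y_{i+1} − x_{i+1}·y_i:
  294, -225, -65, -98  ⇒  2A = -94, A = -47.
Then Σ (x_i + x_{i+1})·c_i = 2592, so x̄ = 2592 / (6·(-47)) = -432/47.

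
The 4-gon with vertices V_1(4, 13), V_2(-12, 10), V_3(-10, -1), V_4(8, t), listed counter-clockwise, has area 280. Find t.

The doubled signed area Σ (x_i y_{i+1} − x_{i+1} y_i) is linear in t.
With t=0 it equals 420; the coefficient of t is -14 (from the two edges through V_4).
So -14·t + 420 = 2·280 = 560 ⇒ t = -10.

-10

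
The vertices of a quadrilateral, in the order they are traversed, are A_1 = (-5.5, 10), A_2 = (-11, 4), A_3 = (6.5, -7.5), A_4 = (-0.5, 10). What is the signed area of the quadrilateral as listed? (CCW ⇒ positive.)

Apply the surveyor's formula: 2A = Σ (x_i·y_{i+1} − x_{i+1}·y_i), indices taken mod 4.
Cross-terms: 88, 56.5, 61.25, 50  ⇒  Σ = 255.75
Signed area = Σ/2 = 127.875 (positive ⇒ counter-clockwise traversal).

127.875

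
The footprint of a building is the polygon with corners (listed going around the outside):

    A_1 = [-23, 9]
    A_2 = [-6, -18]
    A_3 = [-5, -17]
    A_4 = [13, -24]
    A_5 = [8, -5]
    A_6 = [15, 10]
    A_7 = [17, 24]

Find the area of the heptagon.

999

A_1→A_2: (-23)(-18) − (-6)(9) = 468
A_2→A_3: (-6)(-17) − (-5)(-18) = 12
A_3→A_4: (-5)(-24) − (13)(-17) = 341
A_4→A_5: (13)(-5) − (8)(-24) = 127
A_5→A_6: (8)(10) − (15)(-5) = 155
A_6→A_7: (15)(24) − (17)(10) = 190
A_7→A_1: (17)(9) − (-23)(24) = 705
Σ = 1998
Area = |Σ|/2 = 999.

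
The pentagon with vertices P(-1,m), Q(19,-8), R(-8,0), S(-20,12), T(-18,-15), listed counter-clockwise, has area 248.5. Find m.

-4

Write out the shoelace sum; only the two edges meeting at P involve m:
2·Area = [((-18)·m − (-1)·(-15)) + ((-1)·(-8) − 19·m)] + 356
       = -37·m + 349 = 497
⇒ m = -4.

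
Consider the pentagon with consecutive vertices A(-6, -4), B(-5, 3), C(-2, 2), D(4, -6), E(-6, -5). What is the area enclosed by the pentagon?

50

Σ = (-38) + (-4) + (4) + (-56) + (-6) = -100
Area = |Σ|/2 = 50.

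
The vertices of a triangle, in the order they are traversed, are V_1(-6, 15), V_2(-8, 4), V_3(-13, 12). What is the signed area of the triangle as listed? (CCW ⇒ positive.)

-35.5

Apply the shoelace (surveyor's) formula: 2A = Σ (x_i·y_{i+1} − x_{i+1}·y_i), indices taken mod 3.
Σ = (96) + (-44) + (-123) = -71
Signed area = Σ/2 = -35.5 (negative ⇒ clockwise traversal).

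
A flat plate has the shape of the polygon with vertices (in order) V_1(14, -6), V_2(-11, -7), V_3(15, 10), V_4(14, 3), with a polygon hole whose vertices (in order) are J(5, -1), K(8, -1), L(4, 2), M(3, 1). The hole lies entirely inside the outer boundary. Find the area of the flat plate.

188.5

Outer boundary:
Apply Gauss's area formula: 2A = Σ (x_i·y_{i+1} − x_{i+1}·y_i), indices taken mod 4.
Σ = (-164) + (-5) + (-95) + (-126) = -390
Area = |Σ|/2 = 195.
Hole:
J→K: (5)(-1) − (8)(-1) = 3
K→L: (8)(2) − (4)(-1) = 20
L→M: (4)(1) − (3)(2) = -2
M→J: (3)(-1) − (5)(1) = -8
Σ = 13
Area = |Σ|/2 = 6.5.
Net area = 195 − 6.5 = 188.5.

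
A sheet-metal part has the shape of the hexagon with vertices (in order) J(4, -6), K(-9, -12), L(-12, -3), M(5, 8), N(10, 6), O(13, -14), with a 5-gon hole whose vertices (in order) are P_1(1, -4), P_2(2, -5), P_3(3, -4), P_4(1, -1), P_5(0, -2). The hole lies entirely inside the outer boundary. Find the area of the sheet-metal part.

Outer boundary:
Apply the shoelace (surveyor's) formula: 2A = Σ (x_i·y_{i+1} − x_{i+1}·y_i), indices taken mod 6.
Cross-terms: -102, -117, -81, -50, -218, -22  ⇒  Σ = -590
Area = |Σ|/2 = 295.
Hole:
Apply the shoelace (surveyor's) formula: 2A = Σ (x_i·y_{i+1} − x_{i+1}·y_i), indices taken mod 5.
Cross-terms: 3, 7, 1, -2, 2  ⇒  Σ = 11
Area = |Σ|/2 = 5.5.
Net area = 295 − 5.5 = 289.5.

289.5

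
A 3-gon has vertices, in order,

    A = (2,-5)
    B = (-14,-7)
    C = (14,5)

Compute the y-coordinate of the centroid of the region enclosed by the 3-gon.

Apply Gauss's area formula. First the cross-terms c_i = x_i·y_{i+1} − x_{i+1}·y_i:
  -84, 28, -80  ⇒  2A = -136, A = -68.
Then Σ (y_i + y_{i+1})·c_i = 952, so ȳ = 952 / (6·(-68)) = -7/3.

-7/3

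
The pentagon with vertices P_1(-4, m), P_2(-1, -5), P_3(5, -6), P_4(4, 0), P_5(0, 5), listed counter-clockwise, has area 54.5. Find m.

-6

The doubled signed area Σ (x_i y_{i+1} − x_{i+1} y_i) is linear in m.
With m=0 it equals 115; the coefficient of m is 1 (from the two edges through P_1).
So 1·m + 115 = 2·54.5 = 109 ⇒ m = -6.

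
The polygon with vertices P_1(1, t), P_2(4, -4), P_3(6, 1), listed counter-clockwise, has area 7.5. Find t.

-4

The doubled signed area Σ (x_i y_{i+1} − x_{i+1} y_i) is linear in t.
With t=0 it equals 23; the coefficient of t is 2 (from the two edges through P_1).
So 2·t + 23 = 2·7.5 = 15 ⇒ t = -4.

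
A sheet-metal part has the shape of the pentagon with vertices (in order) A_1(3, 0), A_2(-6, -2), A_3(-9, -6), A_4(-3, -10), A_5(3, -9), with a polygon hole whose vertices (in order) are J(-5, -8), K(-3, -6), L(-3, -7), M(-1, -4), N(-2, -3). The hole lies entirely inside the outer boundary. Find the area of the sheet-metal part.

79

Outer boundary:
Apply the surveyor's formula: 2A = Σ (x_i·y_{i+1} − x_{i+1}·y_i), indices taken mod 5.
Σ = (-6) + (18) + (72) + (57) + (27) = 168
Area = |Σ|/2 = 84.
Hole:
Apply Gauss's area formula: 2A = Σ (x_i·y_{i+1} − x_{i+1}·y_i), indices taken mod 5.
J→K: (-5)(-6) − (-3)(-8) = 6
K→L: (-3)(-7) − (-3)(-6) = 3
L→M: (-3)(-4) − (-1)(-7) = 5
M→N: (-1)(-3) − (-2)(-4) = -5
N→J: (-2)(-8) − (-5)(-3) = 1
Σ = 10
Area = |Σ|/2 = 5.
Net area = 84 − 5 = 79.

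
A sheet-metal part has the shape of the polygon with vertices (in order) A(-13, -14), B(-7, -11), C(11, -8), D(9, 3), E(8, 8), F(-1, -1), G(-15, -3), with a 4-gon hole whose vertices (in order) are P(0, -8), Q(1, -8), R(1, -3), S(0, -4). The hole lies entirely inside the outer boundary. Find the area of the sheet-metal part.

262.5

Outer boundary:
Apply the shoelace (surveyor's) formula: 2A = Σ (x_i·y_{i+1} − x_{i+1}·y_i), indices taken mod 7.
Cross-terms: 45, 177, 105, 48, 0, -12, 171  ⇒  Σ = 534
Area = |Σ|/2 = 267.
Hole:
Σ = (8) + (5) + (-4) + (0) = 9
Area = |Σ|/2 = 4.5.
Net area = 267 − 4.5 = 262.5.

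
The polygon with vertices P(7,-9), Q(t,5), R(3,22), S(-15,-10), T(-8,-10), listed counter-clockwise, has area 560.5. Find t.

Write out the shoelace sum; only the two edges meeting at Q involve t:
2·Area = [(7·5 − t·(-9)) + (t·22 − 3·5)] + 512
       = 31·t + 532 = 1121
⇒ t = 19.

19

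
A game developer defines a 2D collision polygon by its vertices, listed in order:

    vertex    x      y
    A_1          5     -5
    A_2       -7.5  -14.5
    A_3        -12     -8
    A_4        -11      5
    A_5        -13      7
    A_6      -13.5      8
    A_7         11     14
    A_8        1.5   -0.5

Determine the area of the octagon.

351

A_1→A_2: (5)(-14.5) − (-7.5)(-5) = -110
A_2→A_3: (-7.5)(-8) − (-12)(-14.5) = -114
A_3→A_4: (-12)(5) − (-11)(-8) = -148
A_4→A_5: (-11)(7) − (-13)(5) = -12
A_5→A_6: (-13)(8) − (-13.5)(7) = -9.5
A_6→A_7: (-13.5)(14) − (11)(8) = -277
A_7→A_8: (11)(-0.5) − (1.5)(14) = -26.5
A_8→A_1: (1.5)(-5) − (5)(-0.5) = -5
Σ = -702
Area = |Σ|/2 = 351.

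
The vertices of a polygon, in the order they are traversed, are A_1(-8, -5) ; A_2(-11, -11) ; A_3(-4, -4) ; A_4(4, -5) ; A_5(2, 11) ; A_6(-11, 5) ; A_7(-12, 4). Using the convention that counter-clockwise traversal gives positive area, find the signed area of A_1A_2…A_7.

Apply Gauss's area formula: 2A = Σ (x_i·y_{i+1} − x_{i+1}·y_i), indices taken mod 7.
A_1→A_2: (-8)(-11) − (-11)(-5) = 33
A_2→A_3: (-11)(-4) − (-4)(-11) = 0
A_3→A_4: (-4)(-5) − (4)(-4) = 36
A_4→A_5: (4)(11) − (2)(-5) = 54
A_5→A_6: (2)(5) − (-11)(11) = 131
A_6→A_7: (-11)(4) − (-12)(5) = 16
A_7→A_1: (-12)(-5) − (-8)(4) = 92
Σ = 362
Signed area = Σ/2 = 181 (positive ⇒ counter-clockwise traversal).

181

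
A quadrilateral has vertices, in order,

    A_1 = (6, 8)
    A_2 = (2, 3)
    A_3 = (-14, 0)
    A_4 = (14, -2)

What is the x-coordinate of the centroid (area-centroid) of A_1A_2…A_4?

Apply the surveyor's formula. First the cross-terms c_i = x_i·y_{i+1} − x_{i+1}·y_i:
  2, 42, 28, 124  ⇒  2A = 196, A = 98.
Then Σ (x_i + x_{i+1})·c_i = 1992, so x̄ = 1992 / (6·98) = 166/49.

166/49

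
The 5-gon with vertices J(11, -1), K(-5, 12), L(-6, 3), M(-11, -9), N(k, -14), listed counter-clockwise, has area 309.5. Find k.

5

Write out the shoelace sum; only the two edges meeting at N involve k:
2·Area = [((-11)·(-14) − k·(-9)) + (k·(-1) − 11·(-14))] + 271
       = 8·k + 579 = 619
⇒ k = 5.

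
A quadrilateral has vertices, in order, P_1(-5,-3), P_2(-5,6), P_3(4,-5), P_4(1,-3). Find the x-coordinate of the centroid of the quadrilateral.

Apply Gauss's area formula. First the cross-terms c_i = x_i·y_{i+1} − x_{i+1}·y_i:
  -45, 1, -7, -18  ⇒  2A = -69, A = -34.5.
Then Σ (x_i + x_{i+1})·c_i = 486, so x̄ = 486 / (6·(-34.5)) = -54/23.

-54/23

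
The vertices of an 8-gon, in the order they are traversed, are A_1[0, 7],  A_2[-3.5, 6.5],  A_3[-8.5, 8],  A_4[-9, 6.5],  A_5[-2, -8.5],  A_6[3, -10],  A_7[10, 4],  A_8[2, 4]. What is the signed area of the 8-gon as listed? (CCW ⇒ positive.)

Apply the surveyor's formula: 2A = Σ (x_i·y_{i+1} − x_{i+1}·y_i), indices taken mod 8.
Σ = (24.5) + (27.25) + (16.75) + (89.5) + (45.5) + (112) + (32) + (14) = 361.5
Signed area = Σ/2 = 180.75 (positive ⇒ counter-clockwise traversal).

180.75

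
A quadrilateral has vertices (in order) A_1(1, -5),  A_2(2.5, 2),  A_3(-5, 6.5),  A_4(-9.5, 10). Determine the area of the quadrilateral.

45

Apply the shoelace formula: 2A = Σ (x_i·y_{i+1} − x_{i+1}·y_i), indices taken mod 4.
A_1→A_2: (1)(2) − (2.5)(-5) = 14.5
A_2→A_3: (2.5)(6.5) − (-5)(2) = 26.25
A_3→A_4: (-5)(10) − (-9.5)(6.5) = 11.75
A_4→A_1: (-9.5)(-5) − (1)(10) = 37.5
Σ = 90
Area = |Σ|/2 = 45.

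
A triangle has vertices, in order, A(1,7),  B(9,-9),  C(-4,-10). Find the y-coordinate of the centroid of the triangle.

-4

Apply the shoelace (surveyor's) formula. First the cross-terms c_i = x_i·y_{i+1} − x_{i+1}·y_i:
  -72, -126, -18  ⇒  2A = -216, A = -108.
Then Σ (y_i + y_{i+1})·c_i = 2592, so ȳ = 2592 / (6·(-108)) = -4.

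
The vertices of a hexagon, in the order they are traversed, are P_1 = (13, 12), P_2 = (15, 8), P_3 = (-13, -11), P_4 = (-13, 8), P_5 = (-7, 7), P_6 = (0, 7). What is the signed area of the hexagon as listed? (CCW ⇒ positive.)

-279.5

Apply the surveyor's formula: 2A = Σ (x_i·y_{i+1} − x_{i+1}·y_i), indices taken mod 6.
Cross-terms: -76, -61, -247, -35, -49, -91  ⇒  Σ = -559
Signed area = Σ/2 = -279.5 (negative ⇒ clockwise traversal).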